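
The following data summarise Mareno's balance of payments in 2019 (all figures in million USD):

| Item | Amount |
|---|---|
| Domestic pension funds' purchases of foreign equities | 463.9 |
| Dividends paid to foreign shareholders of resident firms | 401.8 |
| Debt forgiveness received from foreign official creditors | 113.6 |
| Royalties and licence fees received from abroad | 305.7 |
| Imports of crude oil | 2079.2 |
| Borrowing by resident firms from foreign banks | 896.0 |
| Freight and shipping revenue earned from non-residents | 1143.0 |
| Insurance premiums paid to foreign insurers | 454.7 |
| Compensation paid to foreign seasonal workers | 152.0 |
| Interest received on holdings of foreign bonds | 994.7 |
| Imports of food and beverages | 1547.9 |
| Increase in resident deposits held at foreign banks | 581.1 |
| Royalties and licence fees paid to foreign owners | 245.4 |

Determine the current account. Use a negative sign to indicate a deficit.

Goods: -1547.9 - 2079.2 = -3627.1
Services: 305.7 + 1143.0 - 454.7 - 245.4 = 748.6
Primary income: -152.0 - 401.8 + 994.7 = 440.9
Current account = (-3627.1) + 748.6 + 440.9 = -2437.6
(Excluded from the current account — financial account: domestic pension funds' purchases of foreign equities 463.9, borrowing by resident firms from foreign banks 896.0, increase in resident deposits held at foreign banks 581.1; capital account: debt forgiveness received from foreign official creditors 113.6.)

-2437.6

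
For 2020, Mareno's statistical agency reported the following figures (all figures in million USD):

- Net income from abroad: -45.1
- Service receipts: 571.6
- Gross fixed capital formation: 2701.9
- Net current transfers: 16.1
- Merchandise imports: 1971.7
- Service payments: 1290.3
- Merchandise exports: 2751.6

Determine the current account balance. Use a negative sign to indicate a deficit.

32.2

Goods balance = 2751.6 - 1971.7 = 779.9
Services balance = 571.6 - 1290.3 = -718.7
Trade balance (goods + services) = 779.9 + (-718.7) = 61.2
Net primary income = -45.1
Net secondary income = 16.1
Current account = 61.2 + (-45.1) + 16.1 = 32.2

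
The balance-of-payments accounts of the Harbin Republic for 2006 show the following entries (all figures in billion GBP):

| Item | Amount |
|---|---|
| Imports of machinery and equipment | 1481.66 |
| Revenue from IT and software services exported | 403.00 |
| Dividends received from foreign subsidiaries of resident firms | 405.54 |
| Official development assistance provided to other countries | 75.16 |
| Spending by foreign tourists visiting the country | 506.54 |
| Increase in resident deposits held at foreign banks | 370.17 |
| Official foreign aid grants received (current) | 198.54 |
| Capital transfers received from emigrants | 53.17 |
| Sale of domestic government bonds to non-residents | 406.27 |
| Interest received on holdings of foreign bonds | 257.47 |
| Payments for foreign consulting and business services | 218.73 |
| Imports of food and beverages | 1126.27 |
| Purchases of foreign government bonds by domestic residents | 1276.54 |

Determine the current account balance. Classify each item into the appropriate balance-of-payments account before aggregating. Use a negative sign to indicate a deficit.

Goods: -1481.66 - 1126.27 = -2607.93
Services: -218.73 + 403.00 + 506.54 = 690.81
Primary income: 405.54 + 257.47 = 663.01
Secondary income: -75.16 + 198.54 = 123.38
Current account = (-2607.93) + 690.81 + 663.01 + 123.38 = -1130.73
(Excluded from the current account — financial account: increase in resident deposits held at foreign banks 370.17, sale of domestic government bonds to non-residents 406.27, purchases of foreign government bonds by domestic residents 1276.54; capital account: capital transfers received from emigrants 53.17.)

-1130.73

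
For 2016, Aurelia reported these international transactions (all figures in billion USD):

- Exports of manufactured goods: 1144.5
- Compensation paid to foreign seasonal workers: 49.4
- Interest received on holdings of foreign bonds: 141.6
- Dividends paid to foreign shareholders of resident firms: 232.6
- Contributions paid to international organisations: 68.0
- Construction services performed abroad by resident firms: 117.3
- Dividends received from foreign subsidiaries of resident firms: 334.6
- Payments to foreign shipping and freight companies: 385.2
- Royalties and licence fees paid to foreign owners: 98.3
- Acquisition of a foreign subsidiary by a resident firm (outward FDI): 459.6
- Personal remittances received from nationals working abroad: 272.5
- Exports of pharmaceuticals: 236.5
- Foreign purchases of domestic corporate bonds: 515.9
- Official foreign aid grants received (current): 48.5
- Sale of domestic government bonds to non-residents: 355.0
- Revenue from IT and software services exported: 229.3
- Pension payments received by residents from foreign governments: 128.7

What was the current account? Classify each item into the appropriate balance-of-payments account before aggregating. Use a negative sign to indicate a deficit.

1820.0

Goods: 236.5 + 1144.5 = 1381.0
Services: -385.2 - 98.3 + 117.3 + 229.3 = -136.9
Primary income: 141.6 - 232.6 + 334.6 - 49.4 = 194.2
Secondary income: 272.5 + 128.7 - 68.0 + 48.5 = 381.7
Current account = 1381.0 + (-136.9) + 194.2 + 381.7 = 1820.0
(Excluded from the current account — financial account: acquisition of a foreign subsidiary by a resident firm (outward FDI) 459.6, foreign purchases of domestic corporate bonds 515.9, sale of domestic government bonds to non-residents 355.0.)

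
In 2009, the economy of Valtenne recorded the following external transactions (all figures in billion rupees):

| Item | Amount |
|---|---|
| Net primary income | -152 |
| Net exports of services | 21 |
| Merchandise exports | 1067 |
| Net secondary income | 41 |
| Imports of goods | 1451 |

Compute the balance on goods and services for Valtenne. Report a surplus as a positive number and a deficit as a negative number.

-363

Goods balance = 1067 - 1451 = -384
Services balance = 21
Trade balance (goods + services) = -384 + 21 = -363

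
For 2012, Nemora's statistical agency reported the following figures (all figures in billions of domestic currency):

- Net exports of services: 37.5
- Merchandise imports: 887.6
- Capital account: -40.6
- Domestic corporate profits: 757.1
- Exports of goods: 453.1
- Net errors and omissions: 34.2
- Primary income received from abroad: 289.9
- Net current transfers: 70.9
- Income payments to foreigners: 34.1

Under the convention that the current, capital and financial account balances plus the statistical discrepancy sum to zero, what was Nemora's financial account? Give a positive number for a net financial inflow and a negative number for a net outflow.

Goods balance = 453.1 - 887.6 = -434.5
Services balance = 37.5
Trade balance (goods + services) = -434.5 + 37.5 = -397.0
Net primary income = 289.9 - 34.1 = 255.8
Net secondary income = 70.9
Current account = -397.0 + 255.8 + 70.9 = -70.3
Financial account = -(-70.3 + (-40.6) + 34.2) = 76.7

76.7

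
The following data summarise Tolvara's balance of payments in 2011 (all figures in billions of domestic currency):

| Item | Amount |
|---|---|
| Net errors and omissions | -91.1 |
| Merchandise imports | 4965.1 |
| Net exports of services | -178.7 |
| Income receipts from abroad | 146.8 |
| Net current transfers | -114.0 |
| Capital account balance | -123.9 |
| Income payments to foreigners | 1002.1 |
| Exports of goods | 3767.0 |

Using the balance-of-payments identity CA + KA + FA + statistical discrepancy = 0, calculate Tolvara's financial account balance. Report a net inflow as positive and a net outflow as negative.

Goods balance = 3767.0 - 4965.1 = -1198.1
Services balance = -178.7
Trade balance (goods + services) = -1198.1 + (-178.7) = -1376.8
Net primary income = 146.8 - 1002.1 = -855.3
Net secondary income = -114.0
Current account = -1376.8 + (-855.3) + (-114.0) = -2346.1
Financial account = -(-2346.1 + (-123.9) + (-91.1)) = 2561.1

2561.1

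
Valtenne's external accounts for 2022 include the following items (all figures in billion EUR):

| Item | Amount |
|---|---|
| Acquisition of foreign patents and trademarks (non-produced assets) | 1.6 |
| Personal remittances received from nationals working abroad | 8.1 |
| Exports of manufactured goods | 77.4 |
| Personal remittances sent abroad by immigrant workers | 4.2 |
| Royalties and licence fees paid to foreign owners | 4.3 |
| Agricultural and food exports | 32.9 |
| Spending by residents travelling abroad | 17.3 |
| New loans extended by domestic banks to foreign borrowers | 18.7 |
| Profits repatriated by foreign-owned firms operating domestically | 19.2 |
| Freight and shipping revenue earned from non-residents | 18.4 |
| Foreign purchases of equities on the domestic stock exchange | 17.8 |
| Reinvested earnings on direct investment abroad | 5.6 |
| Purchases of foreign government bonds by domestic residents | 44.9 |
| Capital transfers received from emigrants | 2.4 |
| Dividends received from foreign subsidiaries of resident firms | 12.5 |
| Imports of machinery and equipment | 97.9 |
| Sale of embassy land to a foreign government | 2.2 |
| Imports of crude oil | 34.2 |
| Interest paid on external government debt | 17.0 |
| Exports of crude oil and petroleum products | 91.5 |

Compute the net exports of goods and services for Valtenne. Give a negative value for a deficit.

66.5

Goods: 32.9 + 91.5 - 97.9 - 34.2 + 77.4 = 69.7
Services: 18.4 - 17.3 - 4.3 = -3.2
Trade balance = 69.7 + (-3.2) = 66.5
(Excluded from the trade balance — capital account: acquisition of foreign patents and trademarks (non-produced assets) 1.6, capital transfers received from emigrants 2.4, sale of embassy land to a foreign government 2.2; secondary income: personal remittances received from nationals working abroad 8.1, personal remittances sent abroad by immigrant workers 4.2; financial account: new loans extended by domestic banks to foreign borrowers 18.7, foreign purchases of equities on the domestic stock exchange 17.8, purchases of foreign government bonds by domestic residents 44.9; primary income: profits repatriated by foreign-owned firms operating domestically 19.2, reinvested earnings on direct investment abroad 5.6, dividends received from foreign subsidiaries of resident firms 12.5, interest paid on external government debt 17.0.)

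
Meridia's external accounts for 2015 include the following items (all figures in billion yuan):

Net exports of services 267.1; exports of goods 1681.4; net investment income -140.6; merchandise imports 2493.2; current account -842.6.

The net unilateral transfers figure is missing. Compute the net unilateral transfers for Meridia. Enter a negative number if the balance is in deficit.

Current account = goods balance + services balance + net primary income + net secondary income
Sum of the known components = -685.3
Net unilateral transfers = CA - (known components) = -842.6 - (-685.3) = -157.3

-157.3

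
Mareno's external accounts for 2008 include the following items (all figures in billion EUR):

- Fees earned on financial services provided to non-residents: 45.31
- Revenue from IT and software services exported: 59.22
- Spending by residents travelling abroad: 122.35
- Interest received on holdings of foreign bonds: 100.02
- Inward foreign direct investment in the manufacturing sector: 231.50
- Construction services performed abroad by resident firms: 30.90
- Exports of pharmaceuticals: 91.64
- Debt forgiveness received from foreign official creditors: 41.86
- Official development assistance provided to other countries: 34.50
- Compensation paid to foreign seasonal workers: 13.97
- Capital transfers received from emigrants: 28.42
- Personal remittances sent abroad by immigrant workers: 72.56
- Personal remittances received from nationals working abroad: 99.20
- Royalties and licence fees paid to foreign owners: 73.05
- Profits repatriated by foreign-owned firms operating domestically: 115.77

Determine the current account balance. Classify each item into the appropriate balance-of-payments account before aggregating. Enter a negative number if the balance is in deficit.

-5.91

Goods: 91.64
Services: -73.05 + 59.22 + 30.90 - 122.35 + 45.31 = -59.97
Primary income: -115.77 + 100.02 - 13.97 = -29.72
Secondary income: -72.56 - 34.50 + 99.20 = -7.86
Current account = 91.64 + (-59.97) + (-29.72) + (-7.86) = -5.91
(Excluded from the current account — financial account: inward foreign direct investment in the manufacturing sector 231.50; capital account: debt forgiveness received from foreign official creditors 41.86, capital transfers received from emigrants 28.42.)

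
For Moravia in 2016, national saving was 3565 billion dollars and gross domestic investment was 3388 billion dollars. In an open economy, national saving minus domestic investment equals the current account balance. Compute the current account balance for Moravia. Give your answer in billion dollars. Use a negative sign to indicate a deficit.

177

CA = S - I = 3565 - 3388 = 177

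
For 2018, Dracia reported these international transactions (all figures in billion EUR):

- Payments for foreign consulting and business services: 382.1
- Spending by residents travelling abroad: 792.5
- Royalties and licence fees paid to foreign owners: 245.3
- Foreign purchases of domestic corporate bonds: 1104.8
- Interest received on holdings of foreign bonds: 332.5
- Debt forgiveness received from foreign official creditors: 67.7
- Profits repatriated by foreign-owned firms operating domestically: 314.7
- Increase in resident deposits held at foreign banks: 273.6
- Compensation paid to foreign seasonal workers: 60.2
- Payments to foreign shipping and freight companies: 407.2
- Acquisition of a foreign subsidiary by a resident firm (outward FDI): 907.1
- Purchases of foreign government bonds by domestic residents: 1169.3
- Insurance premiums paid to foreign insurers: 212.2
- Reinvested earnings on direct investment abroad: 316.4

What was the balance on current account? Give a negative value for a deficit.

-1765.3

Services: -382.1 - 245.3 - 407.2 - 212.2 - 792.5 = -2039.3
Primary income: 316.4 - 60.2 + 332.5 - 314.7 = 274.0
Current account = (-2039.3) + 274.0 = -1765.3
(Excluded from the current account — financial account: foreign purchases of domestic corporate bonds 1104.8, increase in resident deposits held at foreign banks 273.6, acquisition of a foreign subsidiary by a resident firm (outward FDI) 907.1, purchases of foreign government bonds by domestic residents 1169.3; capital account: debt forgiveness received from foreign official creditors 67.7.)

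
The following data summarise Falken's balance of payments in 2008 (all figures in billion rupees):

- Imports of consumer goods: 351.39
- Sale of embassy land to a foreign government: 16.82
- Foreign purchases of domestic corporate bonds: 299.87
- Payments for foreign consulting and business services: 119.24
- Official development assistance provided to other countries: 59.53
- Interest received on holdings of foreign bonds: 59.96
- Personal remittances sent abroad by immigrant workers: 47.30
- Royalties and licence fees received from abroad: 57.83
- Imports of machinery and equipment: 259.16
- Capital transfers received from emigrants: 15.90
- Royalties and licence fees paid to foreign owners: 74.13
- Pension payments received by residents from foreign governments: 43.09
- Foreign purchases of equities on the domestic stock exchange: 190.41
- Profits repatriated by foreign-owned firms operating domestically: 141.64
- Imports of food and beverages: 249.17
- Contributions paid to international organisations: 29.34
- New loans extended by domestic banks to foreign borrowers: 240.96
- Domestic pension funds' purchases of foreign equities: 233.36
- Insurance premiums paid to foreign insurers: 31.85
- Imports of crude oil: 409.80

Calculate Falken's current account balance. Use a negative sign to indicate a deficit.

Goods: -259.16 - 351.39 - 409.80 - 249.17 = -1269.52
Services: -31.85 - 74.13 + 57.83 - 119.24 = -167.39
Primary income: 59.96 - 141.64 = -81.68
Secondary income: -47.30 + 43.09 - 29.34 - 59.53 = -93.08
Current account = (-1269.52) + (-167.39) + (-81.68) + (-93.08) = -1611.67
(Excluded from the current account — capital account: sale of embassy land to a foreign government 16.82, capital transfers received from emigrants 15.90; financial account: foreign purchases of domestic corporate bonds 299.87, foreign purchases of equities on the domestic stock exchange 190.41, new loans extended by domestic banks to foreign borrowers 240.96, domestic pension funds' purchases of foreign equities 233.36.)

-1611.67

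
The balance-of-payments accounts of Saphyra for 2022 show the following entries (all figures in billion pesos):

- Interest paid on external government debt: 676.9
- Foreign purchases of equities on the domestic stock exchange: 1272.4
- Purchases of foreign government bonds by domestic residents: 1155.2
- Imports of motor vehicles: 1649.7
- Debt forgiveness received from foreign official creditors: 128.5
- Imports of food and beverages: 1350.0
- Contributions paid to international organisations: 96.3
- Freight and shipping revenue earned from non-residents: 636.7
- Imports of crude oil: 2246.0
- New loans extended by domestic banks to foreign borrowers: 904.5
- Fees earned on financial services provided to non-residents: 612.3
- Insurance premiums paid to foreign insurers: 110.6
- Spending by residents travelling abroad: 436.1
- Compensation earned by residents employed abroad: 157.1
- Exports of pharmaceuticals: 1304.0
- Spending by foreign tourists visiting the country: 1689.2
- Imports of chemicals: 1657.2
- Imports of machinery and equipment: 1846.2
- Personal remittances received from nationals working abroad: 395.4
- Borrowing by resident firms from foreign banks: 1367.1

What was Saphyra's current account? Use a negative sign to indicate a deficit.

Goods: -2246.0 - 1649.7 - 1846.2 - 1657.2 - 1350.0 + 1304.0 = -7445.1
Services: -110.6 + 612.3 + 1689.2 - 436.1 + 636.7 = 2391.5
Primary income: -676.9 + 157.1 = -519.8
Secondary income: -96.3 + 395.4 = 299.1
Current account = (-7445.1) + 2391.5 + (-519.8) + 299.1 = -5274.3
(Excluded from the current account — financial account: foreign purchases of equities on the domestic stock exchange 1272.4, purchases of foreign government bonds by domestic residents 1155.2, new loans extended by domestic banks to foreign borrowers 904.5, borrowing by resident firms from foreign banks 1367.1; capital account: debt forgiveness received from foreign official creditors 128.5.)

-5274.3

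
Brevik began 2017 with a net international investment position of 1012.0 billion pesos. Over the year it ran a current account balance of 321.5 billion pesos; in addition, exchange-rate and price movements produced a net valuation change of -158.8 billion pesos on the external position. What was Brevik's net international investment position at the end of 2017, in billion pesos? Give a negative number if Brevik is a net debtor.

1174.7

Change in NIIP = current account + net valuation change = 321.5 + (-158.8) = 162.7
End-of-year NIIP = 1012.0 + 162.7 = 1174.7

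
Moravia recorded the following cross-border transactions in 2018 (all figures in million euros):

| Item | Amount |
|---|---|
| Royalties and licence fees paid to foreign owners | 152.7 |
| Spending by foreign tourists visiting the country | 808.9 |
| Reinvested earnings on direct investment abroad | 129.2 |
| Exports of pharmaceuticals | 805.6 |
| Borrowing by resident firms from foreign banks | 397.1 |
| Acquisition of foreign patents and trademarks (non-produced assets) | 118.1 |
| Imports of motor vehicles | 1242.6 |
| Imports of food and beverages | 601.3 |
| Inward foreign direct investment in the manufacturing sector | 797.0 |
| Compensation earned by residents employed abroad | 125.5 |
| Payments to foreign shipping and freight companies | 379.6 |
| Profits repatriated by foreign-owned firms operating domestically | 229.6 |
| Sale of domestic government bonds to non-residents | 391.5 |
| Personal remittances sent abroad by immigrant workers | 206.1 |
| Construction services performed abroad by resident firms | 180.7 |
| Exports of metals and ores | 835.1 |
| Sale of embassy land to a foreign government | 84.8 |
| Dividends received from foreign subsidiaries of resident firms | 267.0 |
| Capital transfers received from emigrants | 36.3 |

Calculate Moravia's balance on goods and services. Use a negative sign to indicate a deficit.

Goods: 805.6 - 601.3 - 1242.6 + 835.1 = -203.2
Services: 808.9 - 379.6 + 180.7 - 152.7 = 457.3
Trade balance = -203.2 + 457.3 = 254.1
(Excluded from the trade balance — primary income: reinvested earnings on direct investment abroad 129.2, compensation earned by residents employed abroad 125.5, profits repatriated by foreign-owned firms operating domestically 229.6, dividends received from foreign subsidiaries of resident firms 267.0; financial account: borrowing by resident firms from foreign banks 397.1, inward foreign direct investment in the manufacturing sector 797.0, sale of domestic government bonds to non-residents 391.5; capital account: acquisition of foreign patents and trademarks (non-produced assets) 118.1, sale of embassy land to a foreign government 84.8, capital transfers received from emigrants 36.3; secondary income: personal remittances sent abroad by immigrant workers 206.1.)

254.1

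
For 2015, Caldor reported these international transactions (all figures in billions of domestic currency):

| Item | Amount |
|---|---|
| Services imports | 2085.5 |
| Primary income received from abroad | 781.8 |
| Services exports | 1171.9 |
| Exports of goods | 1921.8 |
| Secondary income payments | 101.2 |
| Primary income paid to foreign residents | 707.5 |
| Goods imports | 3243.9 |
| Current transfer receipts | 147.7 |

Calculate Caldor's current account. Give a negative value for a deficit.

Goods balance = 1921.8 - 3243.9 = -1322.1
Services balance = 1171.9 - 2085.5 = -913.6
Trade balance (goods + services) = -1322.1 + (-913.6) = -2235.7
Net primary income = 781.8 - 707.5 = 74.3
Net secondary income = 147.7 - 101.2 = 46.5
Current account = -2235.7 + 74.3 + 46.5 = -2114.9

-2114.9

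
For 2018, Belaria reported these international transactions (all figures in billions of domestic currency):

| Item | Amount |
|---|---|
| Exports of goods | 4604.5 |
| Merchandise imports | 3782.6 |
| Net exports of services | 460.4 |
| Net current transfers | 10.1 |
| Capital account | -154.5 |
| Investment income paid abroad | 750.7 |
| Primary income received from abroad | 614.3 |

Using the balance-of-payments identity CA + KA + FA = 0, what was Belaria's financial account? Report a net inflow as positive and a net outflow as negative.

-1001.5

Goods balance = 4604.5 - 3782.6 = 821.9
Services balance = 460.4
Trade balance (goods + services) = 821.9 + 460.4 = 1282.3
Net primary income = 614.3 - 750.7 = -136.4
Net secondary income = 10.1
Current account = 1282.3 + (-136.4) + 10.1 = 1156.0
Financial account = -(1156.0 + (-154.5)) = -1001.5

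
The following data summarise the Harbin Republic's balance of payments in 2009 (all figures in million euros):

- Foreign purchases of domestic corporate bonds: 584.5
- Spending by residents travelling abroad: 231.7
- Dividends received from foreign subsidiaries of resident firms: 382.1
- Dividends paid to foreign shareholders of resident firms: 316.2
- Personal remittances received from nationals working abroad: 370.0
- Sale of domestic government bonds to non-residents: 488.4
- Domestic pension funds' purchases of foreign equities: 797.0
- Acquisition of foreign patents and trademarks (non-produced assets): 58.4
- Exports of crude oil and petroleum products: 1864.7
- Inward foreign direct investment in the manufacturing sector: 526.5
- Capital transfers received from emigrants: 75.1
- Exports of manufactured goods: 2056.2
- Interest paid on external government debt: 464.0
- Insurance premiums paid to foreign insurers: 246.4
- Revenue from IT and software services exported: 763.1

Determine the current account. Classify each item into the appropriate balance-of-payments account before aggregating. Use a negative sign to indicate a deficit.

Goods: 2056.2 + 1864.7 = 3920.9
Services: -246.4 + 763.1 - 231.7 = 285.0
Primary income: 382.1 - 464.0 - 316.2 = -398.1
Secondary income: 370.0
Current account = 3920.9 + 285.0 + (-398.1) + 370.0 = 4177.8
(Excluded from the current account — financial account: foreign purchases of domestic corporate bonds 584.5, sale of domestic government bonds to non-residents 488.4, domestic pension funds' purchases of foreign equities 797.0, inward foreign direct investment in the manufacturing sector 526.5; capital account: acquisition of foreign patents and trademarks (non-produced assets) 58.4, capital transfers received from emigrants 75.1.)

4177.8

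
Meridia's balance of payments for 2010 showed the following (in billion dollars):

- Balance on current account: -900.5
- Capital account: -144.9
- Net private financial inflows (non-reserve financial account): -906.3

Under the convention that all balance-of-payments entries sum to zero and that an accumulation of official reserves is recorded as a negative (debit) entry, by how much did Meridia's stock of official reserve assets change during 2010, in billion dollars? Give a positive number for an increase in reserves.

Official reserve transactions balance = -((-900.5) + (-144.9) + (-906.3)) = 1951.7
An accumulation of reserves is recorded as a debit (negative entry), so the change in the stock of reserves is the negative of that balance.
Change in official reserves = -(1951.7) = -1951.7

-1951.7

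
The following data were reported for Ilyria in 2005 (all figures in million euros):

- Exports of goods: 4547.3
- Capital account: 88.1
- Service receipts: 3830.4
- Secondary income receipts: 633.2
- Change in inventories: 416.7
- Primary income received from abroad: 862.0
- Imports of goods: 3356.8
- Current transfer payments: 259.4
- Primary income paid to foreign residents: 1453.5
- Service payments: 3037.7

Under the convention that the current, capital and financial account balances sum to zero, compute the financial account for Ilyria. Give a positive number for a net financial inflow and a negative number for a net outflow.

Goods balance = 4547.3 - 3356.8 = 1190.5
Services balance = 3830.4 - 3037.7 = 792.7
Trade balance (goods + services) = 1190.5 + 792.7 = 1983.2
Net primary income = 862.0 - 1453.5 = -591.5
Net secondary income = 633.2 - 259.4 = 373.8
Current account = 1983.2 + (-591.5) + 373.8 = 1765.5
Financial account = -(1765.5 + 88.1) = -1853.6

-1853.6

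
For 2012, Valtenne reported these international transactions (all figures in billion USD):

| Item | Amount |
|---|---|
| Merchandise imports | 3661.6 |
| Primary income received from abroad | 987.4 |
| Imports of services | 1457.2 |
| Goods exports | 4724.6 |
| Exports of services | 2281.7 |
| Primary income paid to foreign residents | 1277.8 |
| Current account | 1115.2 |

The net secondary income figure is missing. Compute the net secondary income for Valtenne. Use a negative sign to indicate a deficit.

-481.9

Current account = goods balance + services balance + net primary income + net secondary income
Sum of the known components = 1597.1
Net secondary income = CA - (known components) = 1115.2 - 1597.1 = -481.9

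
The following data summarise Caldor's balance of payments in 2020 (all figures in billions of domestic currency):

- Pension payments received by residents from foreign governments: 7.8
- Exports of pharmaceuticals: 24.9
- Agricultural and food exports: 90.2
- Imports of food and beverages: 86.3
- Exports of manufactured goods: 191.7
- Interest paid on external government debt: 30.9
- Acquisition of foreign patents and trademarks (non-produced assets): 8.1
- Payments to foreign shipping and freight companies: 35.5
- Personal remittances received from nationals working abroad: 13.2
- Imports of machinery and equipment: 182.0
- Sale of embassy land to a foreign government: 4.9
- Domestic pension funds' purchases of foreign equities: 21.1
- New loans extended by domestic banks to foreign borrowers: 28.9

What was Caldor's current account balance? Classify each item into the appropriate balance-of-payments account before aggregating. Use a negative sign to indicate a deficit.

Goods: 90.2 + 24.9 + 191.7 - 86.3 - 182.0 = 38.5
Services: -35.5
Primary income: -30.9
Secondary income: 13.2 + 7.8 = 21.0
Current account = 38.5 + (-35.5) + (-30.9) + 21.0 = -6.9
(Excluded from the current account — capital account: acquisition of foreign patents and trademarks (non-produced assets) 8.1, sale of embassy land to a foreign government 4.9; financial account: domestic pension funds' purchases of foreign equities 21.1, new loans extended by domestic banks to foreign borrowers 28.9.)

-6.9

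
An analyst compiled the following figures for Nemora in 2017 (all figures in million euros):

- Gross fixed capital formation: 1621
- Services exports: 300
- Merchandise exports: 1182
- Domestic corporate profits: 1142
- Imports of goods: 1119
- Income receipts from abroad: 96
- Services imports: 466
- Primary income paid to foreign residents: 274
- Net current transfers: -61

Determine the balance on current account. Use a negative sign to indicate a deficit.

Goods balance = 1182 - 1119 = 63
Services balance = 300 - 466 = -166
Trade balance (goods + services) = 63 + (-166) = -103
Net primary income = 96 - 274 = -178
Net secondary income = -61
Current account = -103 + (-178) + (-61) = -342

-342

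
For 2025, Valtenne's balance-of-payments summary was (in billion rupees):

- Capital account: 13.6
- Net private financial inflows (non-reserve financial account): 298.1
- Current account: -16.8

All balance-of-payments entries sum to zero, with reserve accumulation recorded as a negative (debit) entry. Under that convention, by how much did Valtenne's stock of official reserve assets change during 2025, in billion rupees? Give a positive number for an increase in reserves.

294.9

Official reserve transactions balance = -((-16.8) + 13.6 + 298.1) = -294.9
An accumulation of reserves is recorded as a debit (negative entry), so the change in the stock of reserves is the negative of that balance.
Change in official reserves = -(-294.9) = 294.9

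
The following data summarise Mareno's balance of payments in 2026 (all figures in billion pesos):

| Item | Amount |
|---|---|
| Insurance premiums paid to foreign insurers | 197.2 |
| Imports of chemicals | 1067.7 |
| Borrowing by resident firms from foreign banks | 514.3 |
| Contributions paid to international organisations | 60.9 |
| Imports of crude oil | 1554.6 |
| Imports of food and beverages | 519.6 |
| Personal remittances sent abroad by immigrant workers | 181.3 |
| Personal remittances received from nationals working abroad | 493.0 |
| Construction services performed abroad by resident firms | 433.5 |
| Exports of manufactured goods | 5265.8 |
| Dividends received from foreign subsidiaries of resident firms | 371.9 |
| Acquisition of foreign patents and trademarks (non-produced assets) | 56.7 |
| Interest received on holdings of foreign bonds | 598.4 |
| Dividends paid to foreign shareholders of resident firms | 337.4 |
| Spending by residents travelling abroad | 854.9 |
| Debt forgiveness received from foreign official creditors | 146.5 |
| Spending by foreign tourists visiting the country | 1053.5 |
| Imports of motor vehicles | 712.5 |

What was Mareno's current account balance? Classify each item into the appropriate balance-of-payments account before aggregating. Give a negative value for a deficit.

2730.0

Goods: -1067.7 - 519.6 + 5265.8 - 712.5 - 1554.6 = 1411.4
Services: 433.5 - 854.9 + 1053.5 - 197.2 = 434.9
Primary income: 371.9 - 337.4 + 598.4 = 632.9
Secondary income: -60.9 - 181.3 + 493.0 = 250.8
Current account = 1411.4 + 434.9 + 632.9 + 250.8 = 2730.0
(Excluded from the current account — financial account: borrowing by resident firms from foreign banks 514.3; capital account: acquisition of foreign patents and trademarks (non-produced assets) 56.7, debt forgiveness received from foreign official creditors 146.5.)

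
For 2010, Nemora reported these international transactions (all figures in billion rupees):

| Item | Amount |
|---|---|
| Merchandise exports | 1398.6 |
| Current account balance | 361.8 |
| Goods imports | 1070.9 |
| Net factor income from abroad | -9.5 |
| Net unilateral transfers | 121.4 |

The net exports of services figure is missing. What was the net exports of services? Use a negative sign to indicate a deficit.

-77.8

Current account = goods balance + services balance + net primary income + net secondary income
Sum of the known components = 439.6
Net exports of services = CA - (known components) = 361.8 - 439.6 = -77.8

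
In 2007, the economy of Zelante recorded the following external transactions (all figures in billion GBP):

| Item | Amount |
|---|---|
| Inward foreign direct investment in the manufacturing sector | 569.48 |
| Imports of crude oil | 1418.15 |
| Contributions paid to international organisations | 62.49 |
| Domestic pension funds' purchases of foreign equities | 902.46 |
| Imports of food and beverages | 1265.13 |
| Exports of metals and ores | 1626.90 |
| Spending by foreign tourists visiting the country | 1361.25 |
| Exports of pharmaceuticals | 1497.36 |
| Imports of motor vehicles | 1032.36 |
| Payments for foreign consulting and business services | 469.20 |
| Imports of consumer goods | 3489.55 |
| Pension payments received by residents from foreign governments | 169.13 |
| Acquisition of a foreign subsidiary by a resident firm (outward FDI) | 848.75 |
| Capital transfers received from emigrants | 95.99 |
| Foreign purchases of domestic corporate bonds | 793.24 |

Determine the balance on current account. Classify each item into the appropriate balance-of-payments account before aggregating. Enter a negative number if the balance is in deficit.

-3082.24

Goods: -1418.15 + 1497.36 - 1265.13 - 1032.36 + 1626.90 - 3489.55 = -4080.93
Services: 1361.25 - 469.20 = 892.05
Secondary income: 169.13 - 62.49 = 106.64
Current account = (-4080.93) + 892.05 + 106.64 = -3082.24
(Excluded from the current account — financial account: inward foreign direct investment in the manufacturing sector 569.48, domestic pension funds' purchases of foreign equities 902.46, acquisition of a foreign subsidiary by a resident firm (outward FDI) 848.75, foreign purchases of domestic corporate bonds 793.24; capital account: capital transfers received from emigrants 95.99.)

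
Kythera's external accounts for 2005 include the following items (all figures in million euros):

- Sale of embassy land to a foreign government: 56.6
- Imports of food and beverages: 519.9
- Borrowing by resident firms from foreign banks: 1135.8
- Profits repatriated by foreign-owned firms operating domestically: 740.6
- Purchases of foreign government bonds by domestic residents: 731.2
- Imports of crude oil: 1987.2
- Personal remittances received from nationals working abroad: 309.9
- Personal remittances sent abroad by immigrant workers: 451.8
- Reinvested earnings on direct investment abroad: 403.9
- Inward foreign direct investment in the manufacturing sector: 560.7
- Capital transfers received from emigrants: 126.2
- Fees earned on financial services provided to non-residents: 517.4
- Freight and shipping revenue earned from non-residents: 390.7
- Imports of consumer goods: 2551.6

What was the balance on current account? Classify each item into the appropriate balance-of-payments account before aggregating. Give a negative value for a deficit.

Goods: -2551.6 - 1987.2 - 519.9 = -5058.7
Services: 390.7 + 517.4 = 908.1
Primary income: 403.9 - 740.6 = -336.7
Secondary income: 309.9 - 451.8 = -141.9
Current account = (-5058.7) + 908.1 + (-336.7) + (-141.9) = -4629.2
(Excluded from the current account — capital account: sale of embassy land to a foreign government 56.6, capital transfers received from emigrants 126.2; financial account: borrowing by resident firms from foreign banks 1135.8, purchases of foreign government bonds by domestic residents 731.2, inward foreign direct investment in the manufacturing sector 560.7.)

-4629.2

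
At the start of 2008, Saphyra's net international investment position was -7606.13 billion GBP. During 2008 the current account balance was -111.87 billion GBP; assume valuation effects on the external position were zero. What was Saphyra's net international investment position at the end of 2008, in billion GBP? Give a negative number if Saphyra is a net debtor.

-7718.00

With no valuation effects, change in NIIP = current account = -111.87
End-of-year NIIP = -7606.13 + (-111.87) = -7718.00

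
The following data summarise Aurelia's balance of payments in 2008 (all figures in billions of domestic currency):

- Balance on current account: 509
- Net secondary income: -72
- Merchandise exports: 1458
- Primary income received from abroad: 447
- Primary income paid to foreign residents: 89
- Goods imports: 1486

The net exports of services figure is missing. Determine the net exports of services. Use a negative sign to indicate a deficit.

Current account = goods balance + services balance + net primary income + net secondary income
Sum of the known components = 258
Net exports of services = CA - (known components) = 509 - 258 = 251

251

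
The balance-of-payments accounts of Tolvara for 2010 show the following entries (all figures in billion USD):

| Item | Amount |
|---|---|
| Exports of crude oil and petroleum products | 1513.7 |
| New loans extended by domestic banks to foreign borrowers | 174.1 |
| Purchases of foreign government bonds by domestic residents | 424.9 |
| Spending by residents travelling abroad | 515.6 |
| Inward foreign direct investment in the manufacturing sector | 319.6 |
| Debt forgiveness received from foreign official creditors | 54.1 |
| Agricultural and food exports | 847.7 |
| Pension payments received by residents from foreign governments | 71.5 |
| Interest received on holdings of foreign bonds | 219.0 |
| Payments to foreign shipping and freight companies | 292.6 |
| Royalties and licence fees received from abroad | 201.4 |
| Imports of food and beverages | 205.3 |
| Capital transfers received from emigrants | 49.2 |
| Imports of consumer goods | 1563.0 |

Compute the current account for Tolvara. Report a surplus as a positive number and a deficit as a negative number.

Goods: -205.3 + 847.7 + 1513.7 - 1563.0 = 593.1
Services: -292.6 - 515.6 + 201.4 = -606.8
Primary income: 219.0
Secondary income: 71.5
Current account = 593.1 + (-606.8) + 219.0 + 71.5 = 276.8
(Excluded from the current account — financial account: new loans extended by domestic banks to foreign borrowers 174.1, purchases of foreign government bonds by domestic residents 424.9, inward foreign direct investment in the manufacturing sector 319.6; capital account: debt forgiveness received from foreign official creditors 54.1, capital transfers received from emigrants 49.2.)

276.8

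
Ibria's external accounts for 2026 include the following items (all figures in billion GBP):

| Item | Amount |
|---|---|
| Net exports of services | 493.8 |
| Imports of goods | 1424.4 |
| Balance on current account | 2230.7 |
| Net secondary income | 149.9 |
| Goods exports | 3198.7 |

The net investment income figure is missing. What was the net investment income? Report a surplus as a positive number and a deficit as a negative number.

Current account = goods balance + services balance + net primary income + net secondary income
Sum of the known components = 2418.0
Net investment income = CA - (known components) = 2230.7 - 2418.0 = -187.3

-187.3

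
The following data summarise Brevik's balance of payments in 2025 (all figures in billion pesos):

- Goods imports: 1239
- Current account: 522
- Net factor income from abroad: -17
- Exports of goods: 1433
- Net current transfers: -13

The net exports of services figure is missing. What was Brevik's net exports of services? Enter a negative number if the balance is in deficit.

358

Current account = goods balance + services balance + net primary income + net secondary income
Sum of the known components = 164
Net exports of services = CA - (known components) = 522 - 164 = 358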